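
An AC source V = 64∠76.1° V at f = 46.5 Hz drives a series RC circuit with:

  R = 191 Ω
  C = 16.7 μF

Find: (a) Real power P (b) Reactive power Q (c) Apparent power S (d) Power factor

Step 1 — Angular frequency: ω = 2π·f = 2π·46.5 = 292.2 rad/s.
Step 2 — Component impedances:
  R: Z = R = 191 Ω
  C: Z = 1/(jωC) = -j/(ω·C) = 0 - j205 Ω
Step 3 — Series combination: Z_total = R + C = 191 - j205 Ω = 280.2∠-47.0° Ω.
Step 4 — Source phasor: V = 64∠76.1° V = 15.37 + j62.13 V.
Step 5 — Current: I = V / Z = -0.1248 + j0.1913 A = 0.2284∠123.1° A.
Step 6 — Complex power: S = V·I* = 9.968 - j10.7 VA.
Step 7 — Real power: P = Re(S) = 9.968 W.
Step 8 — Reactive power: Q = Im(S) = -10.7 VAR.
Step 9 — Apparent power: |S| = 14.62 VA.
Step 10 — Power factor: PF = P/|S| = 0.6818 (leading).

(a) P = 9.968 W  (b) Q = -10.7 VAR  (c) S = 14.62 VA  (d) PF = 0.6818 (leading)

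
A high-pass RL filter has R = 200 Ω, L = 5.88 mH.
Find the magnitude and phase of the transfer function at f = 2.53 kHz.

Step 1 — Angular frequency: ω = 2π·2530 = 1.59e+04 rad/s.
Step 2 — Transfer function: H(jω) = jωL/(R + jωL).
Step 3 — Numerator jωL = j·93.47; denominator R + jωL = 200 + j93.47.
Step 4 — H = 0.1793 + j0.3836.
Step 5 — Magnitude: |H| = 0.4234 (-7.5 dB); phase: φ = 65.0°.

|H| = 0.4234 (-7.5 dB), φ = 65.0°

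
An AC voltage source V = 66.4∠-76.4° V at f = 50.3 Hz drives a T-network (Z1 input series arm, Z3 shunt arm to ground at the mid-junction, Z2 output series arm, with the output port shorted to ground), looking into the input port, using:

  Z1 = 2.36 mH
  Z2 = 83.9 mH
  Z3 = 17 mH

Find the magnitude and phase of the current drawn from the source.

Step 1 — Angular frequency: ω = 2π·f = 2π·50.3 = 316 rad/s.
Step 2 — Component impedances:
  Z1: Z = jωL = j·316·0.00236 = 0 + j0.7459 Ω
  Z2: Z = jωL = j·316·0.0839 = 0 + j26.52 Ω
  Z3: Z = jωL = j·316·0.017 = 0 + j5.373 Ω
Step 3 — With the output port shorted to ground, the output series arm Z2 runs from the junction to ground; the shunt arm Z3 also runs from the junction to ground. They appear in parallel: Z3 || Z2 = 0 + j4.468 Ω.
Step 4 — Series with input arm Z1: Z_in = Z1 + (Z3 || Z2) = 0 + j5.213 Ω = 5.213∠90.0° Ω.
Step 5 — Source phasor: V = 66.4∠-76.4° V = 15.61 - j64.54 V.
Step 6 — Ohm's law: I = V / Z_total = (15.61 - j64.54) / (0 + j5.213) = -12.38 - j2.995 A.
Step 7 — Convert to polar: |I| = 12.74 A, ∠I = -166.4°.

I = 12.74∠-166.4° A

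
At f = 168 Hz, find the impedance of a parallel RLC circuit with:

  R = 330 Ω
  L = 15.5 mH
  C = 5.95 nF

Step 1 — Angular frequency: ω = 2π·f = 2π·168 = 1056 rad/s.
Step 2 — Component impedances:
  R: Z = R = 330 Ω
  L: Z = jωL = j·1056·0.0155 = 0 + j16.36 Ω
  C: Z = 1/(jωC) = -j/(ω·C) = 0 - j1.592e+05 Ω
Step 3 — Parallel combination: 1/Z_total = 1/R + 1/L + 1/C; Z_total = 0.8094 + j16.32 Ω = 16.34∠87.2° Ω.

Z = 0.8094 + j16.32 Ω = 16.34∠87.2° Ω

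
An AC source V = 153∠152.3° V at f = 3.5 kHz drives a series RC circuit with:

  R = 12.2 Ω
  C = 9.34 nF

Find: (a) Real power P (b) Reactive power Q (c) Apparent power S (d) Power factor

Step 1 — Angular frequency: ω = 2π·f = 2π·3500 = 2.199e+04 rad/s.
Step 2 — Component impedances:
  R: Z = R = 12.2 Ω
  C: Z = 1/(jωC) = -j/(ω·C) = 0 - j4869 Ω
Step 3 — Series combination: Z_total = R + C = 12.2 - j4869 Ω = 4869∠-89.9° Ω.
Step 4 — Source phasor: V = 153∠152.3° V = -135.5 + j71.12 V.
Step 5 — Current: I = V / Z = -0.01468 - j0.02779 A = 0.03143∠-117.8° A.
Step 6 — Complex power: S = V·I* = 0.01205 - j4.808 VA.
Step 7 — Real power: P = Re(S) = 0.01205 W.
Step 8 — Reactive power: Q = Im(S) = -4.808 VAR.
Step 9 — Apparent power: |S| = 4.808 VA.
Step 10 — Power factor: PF = P/|S| = 0.002506 (leading).

(a) P = 0.01205 W  (b) Q = -4.808 VAR  (c) S = 4.808 VA  (d) PF = 0.002506 (leading)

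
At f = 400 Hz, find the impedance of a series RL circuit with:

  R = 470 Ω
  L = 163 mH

Step 1 — Angular frequency: ω = 2π·f = 2π·400 = 2513 rad/s.
Step 2 — Component impedances:
  R: Z = R = 470 Ω
  L: Z = jωL = j·2513·0.163 = 0 + j409.7 Ω
Step 3 — Series combination: Z_total = R + L = 470 + j409.7 Ω = 623.5∠41.1° Ω.

Z = 470 + j409.7 Ω = 623.5∠41.1° Ω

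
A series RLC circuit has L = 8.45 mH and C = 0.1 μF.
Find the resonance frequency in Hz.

Step 1 — Resonance condition Im(Z)=0 gives ω₀ = 1/√(LC).
Step 2 — ω₀ = 1/√(0.00845·1e-07) = 3.44e+04 rad/s.
Step 3 — f₀ = ω₀/(2π) = 5475 Hz.

f₀ = 5475 Hz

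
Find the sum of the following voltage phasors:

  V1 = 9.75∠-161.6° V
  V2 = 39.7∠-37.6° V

Step 1 — Convert each phasor to rectangular form:
  V1 = 9.75·(cos(-161.6°) + j·sin(-161.6°)) = -9.252 - j3.078 V
  V2 = 39.7·(cos(-37.6°) + j·sin(-37.6°)) = 31.45 - j24.22 V
Step 2 — Sum components: V_total = 22.2 - j27.3 V.
Step 3 — Convert to polar: |V_total| = 35.19 V, ∠V_total = -50.9°.

V_total = 35.19∠-50.9° V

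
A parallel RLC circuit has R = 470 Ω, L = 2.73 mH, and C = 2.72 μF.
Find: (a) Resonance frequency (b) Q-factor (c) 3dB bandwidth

Step 1 — Resonance: ω₀ = 1/√(LC) = 1/√(0.00273·2.72e-06) = 1.16e+04 rad/s.
Step 2 — f₀ = ω₀/(2π) = 1847 Hz.
Step 3 — Parallel Q: Q = R/(ω₀L) = 470/(1.16e+04·0.00273) = 14.84.
Step 4 — Bandwidth: Δω = ω₀/Q = 782.2 rad/s; BW = Δω/(2π) = 124.5 Hz.

(a) f₀ = 1847 Hz  (b) Q = 14.84  (c) BW = 124.5 Hz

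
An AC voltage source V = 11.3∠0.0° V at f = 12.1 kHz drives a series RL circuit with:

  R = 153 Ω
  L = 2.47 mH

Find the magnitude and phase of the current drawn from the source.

Step 1 — Angular frequency: ω = 2π·f = 2π·1.21e+04 = 7.603e+04 rad/s.
Step 2 — Component impedances:
  R: Z = R = 153 Ω
  L: Z = jωL = j·7.603e+04·0.00247 = 0 + j187.8 Ω
Step 3 — Series combination: Z_total = R + L = 153 + j187.8 Ω = 242.2∠50.8° Ω.
Step 4 — Source phasor: V = 11.3∠0.0° V = 11.3 V.
Step 5 — Ohm's law: I = V / Z_total = (11.3) / (153 + j187.8) = 0.02947 - j0.03617 A.
Step 6 — Convert to polar: |I| = 0.04665 A, ∠I = -50.8°.

I = 0.04665∠-50.8° A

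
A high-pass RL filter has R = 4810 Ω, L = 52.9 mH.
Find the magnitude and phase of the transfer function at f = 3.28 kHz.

Step 1 — Angular frequency: ω = 2π·3280 = 2.061e+04 rad/s.
Step 2 — Transfer function: H(jω) = jωL/(R + jωL).
Step 3 — Numerator jωL = j·1090; denominator R + jωL = 4810 + j1090.
Step 4 — H = 0.04886 + j0.2156.
Step 5 — Magnitude: |H| = 0.221 (-13.1 dB); phase: φ = 77.2°.

|H| = 0.221 (-13.1 dB), φ = 77.2°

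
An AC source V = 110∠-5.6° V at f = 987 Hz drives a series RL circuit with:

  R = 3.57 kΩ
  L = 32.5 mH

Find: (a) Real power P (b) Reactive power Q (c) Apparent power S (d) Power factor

Step 1 — Angular frequency: ω = 2π·f = 2π·987 = 6202 rad/s.
Step 2 — Component impedances:
  R: Z = R = 3570 Ω
  L: Z = jωL = j·6202·0.0325 = 0 + j201.5 Ω
Step 3 — Series combination: Z_total = R + L = 3570 + j201.5 Ω = 3576∠3.2° Ω.
Step 4 — Source phasor: V = 110∠-5.6° V = 109.5 - j10.73 V.
Step 5 — Current: I = V / Z = 0.0304 - j0.004723 A = 0.03076∠-8.8° A.
Step 6 — Complex power: S = V·I* = 3.379 + j0.1907 VA.
Step 7 — Real power: P = Re(S) = 3.379 W.
Step 8 — Reactive power: Q = Im(S) = 0.1907 VAR.
Step 9 — Apparent power: |S| = 3.384 VA.
Step 10 — Power factor: PF = P/|S| = 0.9984 (lagging).

(a) P = 3.379 W  (b) Q = 0.1907 VAR  (c) S = 3.384 VA  (d) PF = 0.9984 (lagging)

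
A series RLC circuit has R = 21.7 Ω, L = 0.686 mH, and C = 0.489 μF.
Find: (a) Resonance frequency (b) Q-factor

Step 1 — Resonance condition Im(Z)=0 gives ω₀ = 1/√(LC).
Step 2 — ω₀ = 1/√(0.000686·4.89e-07) = 5.46e+04 rad/s.
Step 3 — f₀ = ω₀/(2π) = 8690 Hz.
Step 4 — Series Q: Q = ω₀L/R = 5.46e+04·0.000686/21.7 = 1.726.

(a) f₀ = 8690 Hz  (b) Q = 1.726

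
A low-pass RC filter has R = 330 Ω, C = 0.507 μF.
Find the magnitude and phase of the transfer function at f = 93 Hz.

Step 1 — Angular frequency: ω = 2π·93 = 584.3 rad/s.
Step 2 — Transfer function: H(jω) = 1/(1 + jωRC).
Step 3 — Denominator: 1 + jωRC = 1 + j·584.3·330·5.07e-07 = 1 + j0.09777.
Step 4 — H = 0.9905 - j0.09684.
Step 5 — Magnitude: |H| = 0.9953 (-0.0 dB); phase: φ = -5.6°.

|H| = 0.9953 (-0.0 dB), φ = -5.6°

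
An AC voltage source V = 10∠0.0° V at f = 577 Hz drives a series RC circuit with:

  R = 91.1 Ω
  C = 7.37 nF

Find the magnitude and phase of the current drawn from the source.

Step 1 — Angular frequency: ω = 2π·f = 2π·577 = 3625 rad/s.
Step 2 — Component impedances:
  R: Z = R = 91.1 Ω
  C: Z = 1/(jωC) = -j/(ω·C) = 0 - j3.743e+04 Ω
Step 3 — Series combination: Z_total = R + C = 91.1 - j3.743e+04 Ω = 3.743e+04∠-89.9° Ω.
Step 4 — Source phasor: V = 10∠0.0° V = 10 V.
Step 5 — Ohm's law: I = V / Z_total = (10) / (91.1 - j3.743e+04) = 6.504e-07 + j0.0002672 A.
Step 6 — Convert to polar: |I| = 0.0002672 A, ∠I = 89.9°.

I = 0.0002672∠89.9° A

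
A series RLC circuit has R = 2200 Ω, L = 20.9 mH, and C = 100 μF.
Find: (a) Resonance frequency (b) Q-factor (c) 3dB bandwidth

Step 1 — Resonance: ω₀ = 1/√(LC) = 1/√(0.0209·0.0001) = 691.7 rad/s.
Step 2 — f₀ = ω₀/(2π) = 110.1 Hz.
Step 3 — Series Q: Q = ω₀L/R = 691.7·0.0209/2200 = 0.006571.
Step 4 — Bandwidth: Δω = ω₀/Q = 1.053e+05 rad/s; BW = Δω/(2π) = 1.675e+04 Hz.

(a) f₀ = 110.1 Hz  (b) Q = 0.006571  (c) BW = 1.675e+04 Hz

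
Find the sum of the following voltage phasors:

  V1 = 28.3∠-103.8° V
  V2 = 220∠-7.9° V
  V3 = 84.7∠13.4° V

Step 1 — Convert each phasor to rectangular form:
  V1 = 28.3·(cos(-103.8°) + j·sin(-103.8°)) = -6.75 - j27.48 V
  V2 = 220·(cos(-7.9°) + j·sin(-7.9°)) = 217.9 - j30.24 V
  V3 = 84.7·(cos(13.4°) + j·sin(13.4°)) = 82.39 + j19.63 V
Step 2 — Sum components: V_total = 293.6 - j38.09 V.
Step 3 — Convert to polar: |V_total| = 296 V, ∠V_total = -7.4°.

V_total = 296∠-7.4° V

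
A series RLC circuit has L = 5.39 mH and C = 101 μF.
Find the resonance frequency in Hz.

Step 1 — Resonance condition Im(Z)=0 gives ω₀ = 1/√(LC).
Step 2 — ω₀ = 1/√(0.00539·0.000101) = 1355 rad/s.
Step 3 — f₀ = ω₀/(2π) = 215.7 Hz.

f₀ = 215.7 Hz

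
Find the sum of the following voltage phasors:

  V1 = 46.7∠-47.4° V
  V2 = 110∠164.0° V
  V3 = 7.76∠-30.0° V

Step 1 — Convert each phasor to rectangular form:
  V1 = 46.7·(cos(-47.4°) + j·sin(-47.4°)) = 31.61 - j34.38 V
  V2 = 110·(cos(164.0°) + j·sin(164.0°)) = -105.7 + j30.32 V
  V3 = 7.76·(cos(-30.0°) + j·sin(-30.0°)) = 6.72 - j3.88 V
Step 2 — Sum components: V_total = -67.41 - j7.936 V.
Step 3 — Convert to polar: |V_total| = 67.87 V, ∠V_total = -173.3°.

V_total = 67.87∠-173.3° V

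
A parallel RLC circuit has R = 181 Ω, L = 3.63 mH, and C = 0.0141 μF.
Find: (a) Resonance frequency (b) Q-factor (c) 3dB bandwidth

Step 1 — Resonance: ω₀ = 1/√(LC) = 1/√(0.00363·1.41e-08) = 1.398e+05 rad/s.
Step 2 — f₀ = ω₀/(2π) = 2.225e+04 Hz.
Step 3 — Parallel Q: Q = R/(ω₀L) = 181/(1.398e+05·0.00363) = 0.3567.
Step 4 — Bandwidth: Δω = ω₀/Q = 3.918e+05 rad/s; BW = Δω/(2π) = 6.236e+04 Hz.

(a) f₀ = 2.225e+04 Hz  (b) Q = 0.3567  (c) BW = 6.236e+04 Hz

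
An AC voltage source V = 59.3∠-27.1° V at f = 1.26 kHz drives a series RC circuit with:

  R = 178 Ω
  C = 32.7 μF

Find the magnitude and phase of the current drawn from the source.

Step 1 — Angular frequency: ω = 2π·f = 2π·1260 = 7917 rad/s.
Step 2 — Component impedances:
  R: Z = R = 178 Ω
  C: Z = 1/(jωC) = -j/(ω·C) = 0 - j3.863 Ω
Step 3 — Series combination: Z_total = R + C = 178 - j3.863 Ω = 178∠-1.2° Ω.
Step 4 — Source phasor: V = 59.3∠-27.1° V = 52.79 - j27.01 V.
Step 5 — Ohm's law: I = V / Z_total = (52.79 - j27.01) / (178 - j3.863) = 0.2997 - j0.1453 A.
Step 6 — Convert to polar: |I| = 0.3331 A, ∠I = -25.9°.

I = 0.3331∠-25.9° A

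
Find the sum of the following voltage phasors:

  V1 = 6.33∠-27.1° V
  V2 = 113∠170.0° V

Step 1 — Convert each phasor to rectangular form:
  V1 = 6.33·(cos(-27.1°) + j·sin(-27.1°)) = 5.635 - j2.884 V
  V2 = 113·(cos(170.0°) + j·sin(170.0°)) = -111.3 + j19.62 V
Step 2 — Sum components: V_total = -105.6 + j16.74 V.
Step 3 — Convert to polar: |V_total| = 107 V, ∠V_total = 171.0°.

V_total = 107∠171.0° V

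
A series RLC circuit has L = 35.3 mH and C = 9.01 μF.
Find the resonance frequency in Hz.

Step 1 — Resonance condition Im(Z)=0 gives ω₀ = 1/√(LC).
Step 2 — ω₀ = 1/√(0.0353·9.01e-06) = 1773 rad/s.
Step 3 — f₀ = ω₀/(2π) = 282.2 Hz.

f₀ = 282.2 Hz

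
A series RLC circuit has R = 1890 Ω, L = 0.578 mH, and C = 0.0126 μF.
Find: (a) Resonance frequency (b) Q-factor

Step 1 — Resonance condition Im(Z)=0 gives ω₀ = 1/√(LC).
Step 2 — ω₀ = 1/√(0.000578·1.26e-08) = 3.706e+05 rad/s.
Step 3 — f₀ = ω₀/(2π) = 5.898e+04 Hz.
Step 4 — Series Q: Q = ω₀L/R = 3.706e+05·0.000578/1890 = 0.1133.

(a) f₀ = 5.898e+04 Hz  (b) Q = 0.1133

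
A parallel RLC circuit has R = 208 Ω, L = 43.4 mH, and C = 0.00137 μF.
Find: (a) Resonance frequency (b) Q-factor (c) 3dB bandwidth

Step 1 — Resonance: ω₀ = 1/√(LC) = 1/√(0.0434·1.37e-09) = 1.297e+05 rad/s.
Step 2 — f₀ = ω₀/(2π) = 2.064e+04 Hz.
Step 3 — Parallel Q: Q = R/(ω₀L) = 208/(1.297e+05·0.0434) = 0.03696.
Step 4 — Bandwidth: Δω = ω₀/Q = 3.509e+06 rad/s; BW = Δω/(2π) = 5.585e+05 Hz.

(a) f₀ = 2.064e+04 Hz  (b) Q = 0.03696  (c) BW = 5.585e+05 Hz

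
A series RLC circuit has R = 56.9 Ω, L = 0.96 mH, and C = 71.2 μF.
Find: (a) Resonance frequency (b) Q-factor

Step 1 — Resonance condition Im(Z)=0 gives ω₀ = 1/√(LC).
Step 2 — ω₀ = 1/√(0.00096·7.12e-05) = 3825 rad/s.
Step 3 — f₀ = ω₀/(2π) = 608.8 Hz.
Step 4 — Series Q: Q = ω₀L/R = 3825·0.00096/56.9 = 0.06453.

(a) f₀ = 608.8 Hz  (b) Q = 0.06453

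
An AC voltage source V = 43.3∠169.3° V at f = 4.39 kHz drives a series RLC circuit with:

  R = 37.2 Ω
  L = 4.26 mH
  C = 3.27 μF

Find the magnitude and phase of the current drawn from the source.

Step 1 — Angular frequency: ω = 2π·f = 2π·4390 = 2.758e+04 rad/s.
Step 2 — Component impedances:
  R: Z = R = 37.2 Ω
  L: Z = jωL = j·2.758e+04·0.00426 = 0 + j117.5 Ω
  C: Z = 1/(jωC) = -j/(ω·C) = 0 - j11.09 Ω
Step 3 — Series combination: Z_total = R + L + C = 37.2 + j106.4 Ω = 112.7∠70.7° Ω.
Step 4 — Source phasor: V = 43.3∠169.3° V = -42.55 + j8.039 V.
Step 5 — Ohm's law: I = V / Z_total = (-42.55 + j8.039) / (37.2 + j106.4) = -0.05722 + j0.3798 A.
Step 6 — Convert to polar: |I| = 0.3841 A, ∠I = 98.6°.

I = 0.3841∠98.6° A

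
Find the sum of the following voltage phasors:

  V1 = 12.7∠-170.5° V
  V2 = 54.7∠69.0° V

Step 1 — Convert each phasor to rectangular form:
  V1 = 12.7·(cos(-170.5°) + j·sin(-170.5°)) = -12.53 - j2.096 V
  V2 = 54.7·(cos(69.0°) + j·sin(69.0°)) = 19.6 + j51.07 V
Step 2 — Sum components: V_total = 7.077 + j48.97 V.
Step 3 — Convert to polar: |V_total| = 49.48 V, ∠V_total = 81.8°.

V_total = 49.48∠81.8° V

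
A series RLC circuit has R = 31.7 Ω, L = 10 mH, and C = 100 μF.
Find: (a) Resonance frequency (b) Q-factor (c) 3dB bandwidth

Step 1 — Resonance condition Im(Z)=0 gives ω₀ = 1/√(LC).
Step 2 — ω₀ = 1/√(0.01·0.0001) = 1000 rad/s.
Step 3 — f₀ = ω₀/(2π) = 159.2 Hz.
Step 4 — Series Q: Q = ω₀L/R = 1000·0.01/31.7 = 0.3155.
Step 5 — 3dB bandwidth: Δω = ω₀/Q = 3170 rad/s; BW = Δω/(2π) = 504.5 Hz.

(a) f₀ = 159.2 Hz  (b) Q = 0.3155  (c) BW = 504.5 Hz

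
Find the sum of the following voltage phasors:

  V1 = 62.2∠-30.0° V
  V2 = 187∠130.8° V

Step 1 — Convert each phasor to rectangular form:
  V1 = 62.2·(cos(-30.0°) + j·sin(-30.0°)) = 53.87 - j31.1 V
  V2 = 187·(cos(130.8°) + j·sin(130.8°)) = -122.2 + j141.6 V
Step 2 — Sum components: V_total = -68.32 + j110.5 V.
Step 3 — Convert to polar: |V_total| = 129.9 V, ∠V_total = 121.7°.

V_total = 129.9∠121.7° V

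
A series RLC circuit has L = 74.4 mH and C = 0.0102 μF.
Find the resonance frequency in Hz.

Step 1 — Resonance condition Im(Z)=0 gives ω₀ = 1/√(LC).
Step 2 — ω₀ = 1/√(0.0744·1.02e-08) = 3.63e+04 rad/s.
Step 3 — f₀ = ω₀/(2π) = 5777 Hz.

f₀ = 5777 Hz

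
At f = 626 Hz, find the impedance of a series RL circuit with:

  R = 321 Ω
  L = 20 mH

Step 1 — Angular frequency: ω = 2π·f = 2π·626 = 3933 rad/s.
Step 2 — Component impedances:
  R: Z = R = 321 Ω
  L: Z = jωL = j·3933·0.02 = 0 + j78.67 Ω
Step 3 — Series combination: Z_total = R + L = 321 + j78.67 Ω = 330.5∠13.8° Ω.

Z = 321 + j78.67 Ω = 330.5∠13.8° Ω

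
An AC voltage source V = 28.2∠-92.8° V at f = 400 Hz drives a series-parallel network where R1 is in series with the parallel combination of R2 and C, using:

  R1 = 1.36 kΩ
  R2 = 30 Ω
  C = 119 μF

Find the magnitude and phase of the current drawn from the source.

Step 1 — Angular frequency: ω = 2π·f = 2π·400 = 2513 rad/s.
Step 2 — Component impedances:
  R1: Z = R = 1360 Ω
  R2: Z = R = 30 Ω
  C: Z = 1/(jωC) = -j/(ω·C) = 0 - j3.344 Ω
Step 3 — Parallel branch: R2 || C = 1/(1/R2 + 1/C) = 0.3681 - j3.303 Ω.
Step 4 — Series with R1: Z_total = R1 + (R2 || C) = 1360 - j3.303 Ω = 1360∠-0.1° Ω.
Step 5 — Source phasor: V = 28.2∠-92.8° V = -1.378 - j28.17 V.
Step 6 — Ohm's law: I = V / Z_total = (-1.378 - j28.17) / (1360 - j3.303) = -0.0009624 - j0.02071 A.
Step 7 — Convert to polar: |I| = 0.02073 A, ∠I = -92.7°.

I = 0.02073∠-92.7° A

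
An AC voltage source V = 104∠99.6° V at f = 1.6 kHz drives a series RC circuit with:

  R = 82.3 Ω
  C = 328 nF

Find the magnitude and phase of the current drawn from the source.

Step 1 — Angular frequency: ω = 2π·f = 2π·1600 = 1.005e+04 rad/s.
Step 2 — Component impedances:
  R: Z = R = 82.3 Ω
  C: Z = 1/(jωC) = -j/(ω·C) = 0 - j303.3 Ω
Step 3 — Series combination: Z_total = R + C = 82.3 - j303.3 Ω = 314.2∠-74.8° Ω.
Step 4 — Source phasor: V = 104∠99.6° V = -17.34 + j102.5 V.
Step 5 — Ohm's law: I = V / Z_total = (-17.34 + j102.5) / (82.3 - j303.3) = -0.3294 + j0.0322 A.
Step 6 — Convert to polar: |I| = 0.331 A, ∠I = 174.4°.

I = 0.331∠174.4° A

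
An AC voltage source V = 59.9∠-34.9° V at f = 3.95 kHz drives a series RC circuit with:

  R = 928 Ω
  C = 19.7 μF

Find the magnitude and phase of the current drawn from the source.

Step 1 — Angular frequency: ω = 2π·f = 2π·3950 = 2.482e+04 rad/s.
Step 2 — Component impedances:
  R: Z = R = 928 Ω
  C: Z = 1/(jωC) = -j/(ω·C) = 0 - j2.045 Ω
Step 3 — Series combination: Z_total = R + C = 928 - j2.045 Ω = 928∠-0.1° Ω.
Step 4 — Source phasor: V = 59.9∠-34.9° V = 49.13 - j34.27 V.
Step 5 — Ohm's law: I = V / Z_total = (49.13 - j34.27) / (928 - j2.045) = 0.05302 - j0.03681 A.
Step 6 — Convert to polar: |I| = 0.06455 A, ∠I = -34.8°.

I = 0.06455∠-34.8° A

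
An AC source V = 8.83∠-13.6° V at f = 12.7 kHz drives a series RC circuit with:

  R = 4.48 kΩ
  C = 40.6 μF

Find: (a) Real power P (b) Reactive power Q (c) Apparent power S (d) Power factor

Step 1 — Angular frequency: ω = 2π·f = 2π·1.27e+04 = 7.98e+04 rad/s.
Step 2 — Component impedances:
  R: Z = R = 4480 Ω
  C: Z = 1/(jωC) = -j/(ω·C) = 0 - j0.3087 Ω
Step 3 — Series combination: Z_total = R + C = 4480 - j0.3087 Ω = 4480∠-0.0° Ω.
Step 4 — Source phasor: V = 8.83∠-13.6° V = 8.582 - j2.076 V.
Step 5 — Current: I = V / Z = 0.001916 - j0.0004633 A = 0.001971∠-13.6° A.
Step 6 — Complex power: S = V·I* = 0.0174 - j1.199e-06 VA.
Step 7 — Real power: P = Re(S) = 0.0174 W.
Step 8 — Reactive power: Q = Im(S) = -1.199e-06 VAR.
Step 9 — Apparent power: |S| = 0.0174 VA.
Step 10 — Power factor: PF = P/|S| = 1 (leading).

(a) P = 0.0174 W  (b) Q = -1.199e-06 VAR  (c) S = 0.0174 VA  (d) PF = 1 (leading)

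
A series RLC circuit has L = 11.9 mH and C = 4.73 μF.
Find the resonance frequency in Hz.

Step 1 — Resonance condition Im(Z)=0 gives ω₀ = 1/√(LC).
Step 2 — ω₀ = 1/√(0.0119·4.73e-06) = 4215 rad/s.
Step 3 — f₀ = ω₀/(2π) = 670.8 Hz.

f₀ = 670.8 Hz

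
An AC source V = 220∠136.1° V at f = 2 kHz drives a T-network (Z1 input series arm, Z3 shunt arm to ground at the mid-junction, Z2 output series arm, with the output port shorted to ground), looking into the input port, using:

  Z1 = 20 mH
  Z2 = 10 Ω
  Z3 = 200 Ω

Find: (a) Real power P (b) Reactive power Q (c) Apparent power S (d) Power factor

Step 1 — Angular frequency: ω = 2π·f = 2π·2000 = 1.257e+04 rad/s.
Step 2 — Component impedances:
  Z1: Z = jωL = j·1.257e+04·0.02 = 0 + j251.3 Ω
  Z2: Z = R = 10 Ω
  Z3: Z = R = 200 Ω
Step 3 — With the output port shorted to ground, the output series arm Z2 runs from the junction to ground; the shunt arm Z3 also runs from the junction to ground. They appear in parallel: Z3 || Z2 = 9.524 Ω.
Step 4 — Series with input arm Z1: Z_in = Z1 + (Z3 || Z2) = 9.524 + j251.3 Ω = 251.5∠87.8° Ω.
Step 5 — Source phasor: V = 220∠136.1° V = -158.5 + j152.5 V.
Step 6 — Current: I = V / Z = 0.5822 + j0.6528 A = 0.8747∠48.3° A.
Step 7 — Complex power: S = V·I* = 7.287 + j192.3 VA.
Step 8 — Real power: P = Re(S) = 7.287 W.
Step 9 — Reactive power: Q = Im(S) = 192.3 VAR.
Step 10 — Apparent power: |S| = 192.4 VA.
Step 11 — Power factor: PF = P/|S| = 0.03787 (lagging).

(a) P = 7.287 W  (b) Q = 192.3 VAR  (c) S = 192.4 VA  (d) PF = 0.03787 (lagging)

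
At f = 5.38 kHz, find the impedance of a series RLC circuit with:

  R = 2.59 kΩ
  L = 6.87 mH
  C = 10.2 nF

Step 1 — Angular frequency: ω = 2π·f = 2π·5380 = 3.38e+04 rad/s.
Step 2 — Component impedances:
  R: Z = R = 2590 Ω
  L: Z = jωL = j·3.38e+04·0.00687 = 0 + j232.2 Ω
  C: Z = 1/(jωC) = -j/(ω·C) = 0 - j2900 Ω
Step 3 — Series combination: Z_total = R + L + C = 2590 - j2668 Ω = 3718∠-45.9° Ω.

Z = 2590 - j2668 Ω = 3718∠-45.9° Ω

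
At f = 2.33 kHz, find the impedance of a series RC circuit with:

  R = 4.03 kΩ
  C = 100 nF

Step 1 — Angular frequency: ω = 2π·f = 2π·2330 = 1.464e+04 rad/s.
Step 2 — Component impedances:
  R: Z = R = 4030 Ω
  C: Z = 1/(jωC) = -j/(ω·C) = 0 - j683.1 Ω
Step 3 — Series combination: Z_total = R + C = 4030 - j683.1 Ω = 4087∠-9.6° Ω.

Z = 4030 - j683.1 Ω = 4087∠-9.6° Ω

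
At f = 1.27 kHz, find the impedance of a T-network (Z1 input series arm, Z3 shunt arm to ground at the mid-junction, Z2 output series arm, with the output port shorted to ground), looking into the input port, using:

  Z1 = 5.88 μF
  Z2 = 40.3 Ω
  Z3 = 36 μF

Step 1 — Angular frequency: ω = 2π·f = 2π·1270 = 7980 rad/s.
Step 2 — Component impedances:
  Z1: Z = 1/(jωC) = -j/(ω·C) = 0 - j21.31 Ω
  Z2: Z = R = 40.3 Ω
  Z3: Z = 1/(jωC) = -j/(ω·C) = 0 - j3.481 Ω
Step 3 — With the output port shorted to ground, the output series arm Z2 runs from the junction to ground; the shunt arm Z3 also runs from the junction to ground. They appear in parallel: Z3 || Z2 = 0.2985 - j3.455 Ω.
Step 4 — Series with input arm Z1: Z_in = Z1 + (Z3 || Z2) = 0.2985 - j24.77 Ω = 24.77∠-89.3° Ω.

Z = 0.2985 - j24.77 Ω = 24.77∠-89.3° Ω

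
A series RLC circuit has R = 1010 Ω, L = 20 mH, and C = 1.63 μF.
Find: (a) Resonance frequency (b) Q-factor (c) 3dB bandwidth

Step 1 — Resonance condition Im(Z)=0 gives ω₀ = 1/√(LC).
Step 2 — ω₀ = 1/√(0.02·1.63e-06) = 5538 rad/s.
Step 3 — f₀ = ω₀/(2π) = 881.5 Hz.
Step 4 — Series Q: Q = ω₀L/R = 5538·0.02/1010 = 0.1097.
Step 5 — 3dB bandwidth: Δω = ω₀/Q = 5.05e+04 rad/s; BW = Δω/(2π) = 8037 Hz.

(a) f₀ = 881.5 Hz  (b) Q = 0.1097  (c) BW = 8037 Hz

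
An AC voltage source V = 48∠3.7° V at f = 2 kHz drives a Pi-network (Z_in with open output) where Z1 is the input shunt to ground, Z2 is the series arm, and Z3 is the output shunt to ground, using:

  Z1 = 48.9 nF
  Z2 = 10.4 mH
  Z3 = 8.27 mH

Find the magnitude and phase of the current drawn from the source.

Step 1 — Angular frequency: ω = 2π·f = 2π·2000 = 1.257e+04 rad/s.
Step 2 — Component impedances:
  Z1: Z = 1/(jωC) = -j/(ω·C) = 0 - j1627 Ω
  Z2: Z = jωL = j·1.257e+04·0.0104 = 0 + j130.7 Ω
  Z3: Z = jωL = j·1.257e+04·0.00827 = 0 + j103.9 Ω
Step 3 — With open output, the series arm Z2 and the output shunt Z3 appear in series to ground: Z2 + Z3 = 0 + j234.6 Ω.
Step 4 — Parallel with input shunt Z1: Z_in = Z1 || (Z2 + Z3) = 0 + j274.1 Ω = 274.1∠90.0° Ω.
Step 5 — Source phasor: V = 48∠3.7° V = 47.9 + j3.098 V.
Step 6 — Ohm's law: I = V / Z_total = (47.9 + j3.098) / (0 + j274.1) = 0.0113 - j0.1747 A.
Step 7 — Convert to polar: |I| = 0.1751 A, ∠I = -86.3°.

I = 0.1751∠-86.3° A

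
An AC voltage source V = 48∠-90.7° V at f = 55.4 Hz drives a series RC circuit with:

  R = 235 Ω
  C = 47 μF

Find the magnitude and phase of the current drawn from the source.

Step 1 — Angular frequency: ω = 2π·f = 2π·55.4 = 348.1 rad/s.
Step 2 — Component impedances:
  R: Z = R = 235 Ω
  C: Z = 1/(jωC) = -j/(ω·C) = 0 - j61.12 Ω
Step 3 — Series combination: Z_total = R + C = 235 - j61.12 Ω = 242.8∠-14.6° Ω.
Step 4 — Source phasor: V = 48∠-90.7° V = -0.5864 - j48 V.
Step 5 — Ohm's law: I = V / Z_total = (-0.5864 - j48) / (235 - j61.12) = 0.04742 - j0.1919 A.
Step 6 — Convert to polar: |I| = 0.1977 A, ∠I = -76.1°.

I = 0.1977∠-76.1° A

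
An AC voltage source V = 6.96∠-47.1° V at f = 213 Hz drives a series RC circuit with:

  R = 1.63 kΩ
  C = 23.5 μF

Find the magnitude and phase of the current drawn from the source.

Step 1 — Angular frequency: ω = 2π·f = 2π·213 = 1338 rad/s.
Step 2 — Component impedances:
  R: Z = R = 1630 Ω
  C: Z = 1/(jωC) = -j/(ω·C) = 0 - j31.8 Ω
Step 3 — Series combination: Z_total = R + C = 1630 - j31.8 Ω = 1630∠-1.1° Ω.
Step 4 — Source phasor: V = 6.96∠-47.1° V = 4.738 - j5.098 V.
Step 5 — Ohm's law: I = V / Z_total = (4.738 - j5.098) / (1630 - j31.8) = 0.002967 - j0.00307 A.
Step 6 — Convert to polar: |I| = 0.004269 A, ∠I = -46.0°.

I = 0.004269∠-46.0° A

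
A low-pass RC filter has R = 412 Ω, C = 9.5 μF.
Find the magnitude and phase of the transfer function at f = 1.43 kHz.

Step 1 — Angular frequency: ω = 2π·1430 = 8985 rad/s.
Step 2 — Transfer function: H(jω) = 1/(1 + jωRC).
Step 3 — Denominator: 1 + jωRC = 1 + j·8985·412·9.5e-06 = 1 + j35.17.
Step 4 — H = 0.0008079 - j0.02841.
Step 5 — Magnitude: |H| = 0.02842 (-30.9 dB); phase: φ = -88.4°.

|H| = 0.02842 (-30.9 dB), φ = -88.4°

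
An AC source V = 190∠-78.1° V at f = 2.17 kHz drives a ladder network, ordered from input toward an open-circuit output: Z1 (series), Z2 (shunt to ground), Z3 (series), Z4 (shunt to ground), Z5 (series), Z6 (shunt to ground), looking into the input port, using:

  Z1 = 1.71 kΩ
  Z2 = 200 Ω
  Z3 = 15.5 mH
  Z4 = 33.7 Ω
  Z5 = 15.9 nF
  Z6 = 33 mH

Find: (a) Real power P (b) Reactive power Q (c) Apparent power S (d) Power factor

Step 1 — Angular frequency: ω = 2π·f = 2π·2170 = 1.363e+04 rad/s.
Step 2 — Component impedances:
  Z1: Z = R = 1710 Ω
  Z2: Z = R = 200 Ω
  Z3: Z = jωL = j·1.363e+04·0.0155 = 0 + j211.3 Ω
  Z4: Z = R = 33.7 Ω
  Z5: Z = 1/(jωC) = -j/(ω·C) = 0 - j4613 Ω
  Z6: Z = jωL = j·1.363e+04·0.033 = 0 + j449.9 Ω
Step 3 — Ladder network (open output): work backward from the far end, alternating series and parallel combinations. Z_in = 1816 + j85.14 Ω = 1818∠2.7° Ω.
Step 4 — Source phasor: V = 190∠-78.1° V = 39.18 - j185.9 V.
Step 5 — Current: I = V / Z = 0.01674 - j0.1032 A = 0.1045∠-80.8° A.
Step 6 — Complex power: S = V·I* = 19.84 + j0.9302 VA.
Step 7 — Real power: P = Re(S) = 19.84 W.
Step 8 — Reactive power: Q = Im(S) = 0.9302 VAR.
Step 9 — Apparent power: |S| = 19.86 VA.
Step 10 — Power factor: PF = P/|S| = 0.9989 (lagging).

(a) P = 19.84 W  (b) Q = 0.9302 VAR  (c) S = 19.86 VA  (d) PF = 0.9989 (lagging)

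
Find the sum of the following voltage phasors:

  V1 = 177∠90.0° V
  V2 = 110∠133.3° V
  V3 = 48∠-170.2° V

Step 1 — Convert each phasor to rectangular form:
  V1 = 177·(cos(90.0°) + j·sin(90.0°)) = 0 + j177 V
  V2 = 110·(cos(133.3°) + j·sin(133.3°)) = -75.44 + j80.06 V
  V3 = 48·(cos(-170.2°) + j·sin(-170.2°)) = -47.3 - j8.17 V
Step 2 — Sum components: V_total = -122.7 + j248.9 V.
Step 3 — Convert to polar: |V_total| = 277.5 V, ∠V_total = 116.3°.

V_total = 277.5∠116.3° V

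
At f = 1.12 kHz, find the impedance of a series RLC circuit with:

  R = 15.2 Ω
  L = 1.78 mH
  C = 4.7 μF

Step 1 — Angular frequency: ω = 2π·f = 2π·1120 = 7037 rad/s.
Step 2 — Component impedances:
  R: Z = R = 15.2 Ω
  L: Z = jωL = j·7037·0.00178 = 0 + j12.53 Ω
  C: Z = 1/(jωC) = -j/(ω·C) = 0 - j30.23 Ω
Step 3 — Series combination: Z_total = R + L + C = 15.2 - j17.71 Ω = 23.34∠-49.4° Ω.

Z = 15.2 - j17.71 Ω = 23.34∠-49.4° Ω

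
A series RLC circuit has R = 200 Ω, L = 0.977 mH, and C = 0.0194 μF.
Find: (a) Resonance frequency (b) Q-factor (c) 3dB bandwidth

Step 1 — Resonance: ω₀ = 1/√(LC) = 1/√(0.000977·1.94e-08) = 2.297e+05 rad/s.
Step 2 — f₀ = ω₀/(2π) = 3.656e+04 Hz.
Step 3 — Series Q: Q = ω₀L/R = 2.297e+05·0.000977/200 = 1.122.
Step 4 — Bandwidth: Δω = ω₀/Q = 2.047e+05 rad/s; BW = Δω/(2π) = 3.258e+04 Hz.

(a) f₀ = 3.656e+04 Hz  (b) Q = 1.122  (c) BW = 3.258e+04 Hz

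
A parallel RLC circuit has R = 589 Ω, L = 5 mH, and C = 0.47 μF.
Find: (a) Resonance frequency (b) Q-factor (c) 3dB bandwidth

Step 1 — Resonance: ω₀ = 1/√(LC) = 1/√(0.005·4.7e-07) = 2.063e+04 rad/s.
Step 2 — f₀ = ω₀/(2π) = 3283 Hz.
Step 3 — Parallel Q: Q = R/(ω₀L) = 589/(2.063e+04·0.005) = 5.711.
Step 4 — Bandwidth: Δω = ω₀/Q = 3612 rad/s; BW = Δω/(2π) = 574.9 Hz.

(a) f₀ = 3283 Hz  (b) Q = 5.711  (c) BW = 574.9 Hz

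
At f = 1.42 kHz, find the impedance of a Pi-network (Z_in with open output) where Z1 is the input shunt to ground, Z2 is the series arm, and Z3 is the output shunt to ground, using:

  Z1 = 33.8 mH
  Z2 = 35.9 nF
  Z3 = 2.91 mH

Step 1 — Angular frequency: ω = 2π·f = 2π·1420 = 8922 rad/s.
Step 2 — Component impedances:
  Z1: Z = jωL = j·8922·0.0338 = 0 + j301.6 Ω
  Z2: Z = 1/(jωC) = -j/(ω·C) = 0 - j3122 Ω
  Z3: Z = jωL = j·8922·0.00291 = 0 + j25.96 Ω
Step 3 — With open output, the series arm Z2 and the output shunt Z3 appear in series to ground: Z2 + Z3 = 0 - j3096 Ω.
Step 4 — Parallel with input shunt Z1: Z_in = Z1 || (Z2 + Z3) = 0 + j334.1 Ω = 334.1∠90.0° Ω.

Z = 0 + j334.1 Ω = 334.1∠90.0° Ω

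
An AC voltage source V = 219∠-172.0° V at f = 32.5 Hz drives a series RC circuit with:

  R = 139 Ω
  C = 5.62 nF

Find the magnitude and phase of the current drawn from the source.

Step 1 — Angular frequency: ω = 2π·f = 2π·32.5 = 204.2 rad/s.
Step 2 — Component impedances:
  R: Z = R = 139 Ω
  C: Z = 1/(jωC) = -j/(ω·C) = 0 - j8.714e+05 Ω
Step 3 — Series combination: Z_total = R + C = 139 - j8.714e+05 Ω = 8.714e+05∠-90.0° Ω.
Step 4 — Source phasor: V = 219∠-172.0° V = -216.9 - j30.48 V.
Step 5 — Ohm's law: I = V / Z_total = (-216.9 - j30.48) / (139 - j8.714e+05) = 3.494e-05 - j0.0002489 A.
Step 6 — Convert to polar: |I| = 0.0002513 A, ∠I = -82.0°.

I = 0.0002513∠-82.0° A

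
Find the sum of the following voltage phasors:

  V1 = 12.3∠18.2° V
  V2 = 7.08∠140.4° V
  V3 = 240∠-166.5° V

Step 1 — Convert each phasor to rectangular form:
  V1 = 12.3·(cos(18.2°) + j·sin(18.2°)) = 11.68 + j3.842 V
  V2 = 7.08·(cos(140.4°) + j·sin(140.4°)) = -5.455 + j4.513 V
  V3 = 240·(cos(-166.5°) + j·sin(-166.5°)) = -233.4 - j56.03 V
Step 2 — Sum components: V_total = -227.1 - j47.67 V.
Step 3 — Convert to polar: |V_total| = 232.1 V, ∠V_total = -168.1°.

V_total = 232.1∠-168.1° V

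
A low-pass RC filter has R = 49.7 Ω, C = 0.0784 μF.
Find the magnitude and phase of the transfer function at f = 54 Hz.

Step 1 — Angular frequency: ω = 2π·54 = 339.3 rad/s.
Step 2 — Transfer function: H(jω) = 1/(1 + jωRC).
Step 3 — Denominator: 1 + jωRC = 1 + j·339.3·49.7·7.84e-08 = 1 + j0.001322.
Step 4 — H = 1 - j0.001322.
Step 5 — Magnitude: |H| = 1 (-0.0 dB); phase: φ = -0.1°.

|H| = 1 (-0.0 dB), φ = -0.1°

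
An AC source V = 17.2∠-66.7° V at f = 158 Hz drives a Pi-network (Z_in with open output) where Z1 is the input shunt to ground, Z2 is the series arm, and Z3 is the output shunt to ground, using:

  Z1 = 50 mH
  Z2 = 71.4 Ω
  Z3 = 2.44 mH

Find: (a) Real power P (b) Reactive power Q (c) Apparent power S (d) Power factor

Step 1 — Angular frequency: ω = 2π·f = 2π·158 = 992.7 rad/s.
Step 2 — Component impedances:
  Z1: Z = jωL = j·992.7·0.05 = 0 + j49.64 Ω
  Z2: Z = R = 71.4 Ω
  Z3: Z = jωL = j·992.7·0.00244 = 0 + j2.422 Ω
Step 3 — With open output, the series arm Z2 and the output shunt Z3 appear in series to ground: Z2 + Z3 = 71.4 + j2.422 Ω.
Step 4 — Parallel with input shunt Z1: Z_in = Z1 || (Z2 + Z3) = 22.53 + j33.21 Ω = 40.13∠55.8° Ω.
Step 5 — Source phasor: V = 17.2∠-66.7° V = 6.803 - j15.8 V.
Step 6 — Current: I = V / Z = -0.2306 - j0.3613 A = 0.4286∠-122.5° A.
Step 7 — Complex power: S = V·I* = 4.139 + j6.1 VA.
Step 8 — Real power: P = Re(S) = 4.139 W.
Step 9 — Reactive power: Q = Im(S) = 6.1 VAR.
Step 10 — Apparent power: |S| = 7.372 VA.
Step 11 — Power factor: PF = P/|S| = 0.5614 (lagging).

(a) P = 4.139 W  (b) Q = 6.1 VAR  (c) S = 7.372 VA  (d) PF = 0.5614 (lagging)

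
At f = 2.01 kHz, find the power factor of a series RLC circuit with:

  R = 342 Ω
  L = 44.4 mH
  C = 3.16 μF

Step 1 — Angular frequency: ω = 2π·f = 2π·2010 = 1.263e+04 rad/s.
Step 2 — Component impedances:
  R: Z = R = 342 Ω
  L: Z = jωL = j·1.263e+04·0.0444 = 0 + j560.7 Ω
  C: Z = 1/(jωC) = -j/(ω·C) = 0 - j25.06 Ω
Step 3 — Series combination: Z_total = R + L + C = 342 + j535.7 Ω = 635.5∠57.4° Ω.
Step 4 — Power factor: PF = cos(φ) = Re(Z)/|Z| = 342/635.54 = 0.5381.
Step 5 — Type: Im(Z) = 535.7 ⇒ lagging (phase φ = 57.4°).

PF = 0.5381 (lagging, φ = 57.4°)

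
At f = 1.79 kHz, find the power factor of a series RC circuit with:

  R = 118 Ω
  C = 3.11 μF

Step 1 — Angular frequency: ω = 2π·f = 2π·1790 = 1.125e+04 rad/s.
Step 2 — Component impedances:
  R: Z = R = 118 Ω
  C: Z = 1/(jωC) = -j/(ω·C) = 0 - j28.59 Ω
Step 3 — Series combination: Z_total = R + C = 118 - j28.59 Ω = 121.4∠-13.6° Ω.
Step 4 — Power factor: PF = cos(φ) = Re(Z)/|Z| = 118/121.41 = 0.9719.
Step 5 — Type: Im(Z) = -28.59 ⇒ leading (phase φ = -13.6°).

PF = 0.9719 (leading, φ = -13.6°)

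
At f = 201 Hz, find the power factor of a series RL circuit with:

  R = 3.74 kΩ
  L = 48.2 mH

Step 1 — Angular frequency: ω = 2π·f = 2π·201 = 1263 rad/s.
Step 2 — Component impedances:
  R: Z = R = 3740 Ω
  L: Z = jωL = j·1263·0.0482 = 0 + j60.87 Ω
Step 3 — Series combination: Z_total = R + L = 3740 + j60.87 Ω = 3740∠0.9° Ω.
Step 4 — Power factor: PF = cos(φ) = Re(Z)/|Z| = 3740/3740.5 = 0.9999.
Step 5 — Type: Im(Z) = 60.87 ⇒ lagging (phase φ = 0.9°).

PF = 0.9999 (lagging, φ = 0.9°)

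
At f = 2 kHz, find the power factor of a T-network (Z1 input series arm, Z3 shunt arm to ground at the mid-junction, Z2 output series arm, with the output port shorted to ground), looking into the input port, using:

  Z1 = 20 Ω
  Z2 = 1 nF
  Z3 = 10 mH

Step 1 — Angular frequency: ω = 2π·f = 2π·2000 = 1.257e+04 rad/s.
Step 2 — Component impedances:
  Z1: Z = R = 20 Ω
  Z2: Z = 1/(jωC) = -j/(ω·C) = 0 - j7.958e+04 Ω
  Z3: Z = jωL = j·1.257e+04·0.01 = 0 + j125.7 Ω
Step 3 — With the output port shorted to ground, the output series arm Z2 runs from the junction to ground; the shunt arm Z3 also runs from the junction to ground. They appear in parallel: Z3 || Z2 = 0 + j125.9 Ω.
Step 4 — Series with input arm Z1: Z_in = Z1 + (Z3 || Z2) = 20 + j125.9 Ω = 127.4∠81.0° Ω.
Step 5 — Power factor: PF = cos(φ) = Re(Z)/|Z| = 20/127.44 = 0.1569.
Step 6 — Type: Im(Z) = 125.9 ⇒ lagging (phase φ = 81.0°).

PF = 0.1569 (lagging, φ = 81.0°)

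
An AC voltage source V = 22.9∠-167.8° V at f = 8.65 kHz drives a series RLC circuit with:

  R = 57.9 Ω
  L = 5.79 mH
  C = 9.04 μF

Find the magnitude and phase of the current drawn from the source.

Step 1 — Angular frequency: ω = 2π·f = 2π·8650 = 5.435e+04 rad/s.
Step 2 — Component impedances:
  R: Z = R = 57.9 Ω
  L: Z = jωL = j·5.435e+04·0.00579 = 0 + j314.7 Ω
  C: Z = 1/(jωC) = -j/(ω·C) = 0 - j2.035 Ω
Step 3 — Series combination: Z_total = R + L + C = 57.9 + j312.6 Ω = 318∠79.5° Ω.
Step 4 — Source phasor: V = 22.9∠-167.8° V = -22.38 - j4.839 V.
Step 5 — Ohm's law: I = V / Z_total = (-22.38 - j4.839) / (57.9 + j312.6) = -0.02778 + j0.06645 A.
Step 6 — Convert to polar: |I| = 0.07202 A, ∠I = 112.7°.

I = 0.07202∠112.7° A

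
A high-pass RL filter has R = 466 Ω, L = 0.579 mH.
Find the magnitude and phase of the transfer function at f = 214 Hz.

Step 1 — Angular frequency: ω = 2π·214 = 1345 rad/s.
Step 2 — Transfer function: H(jω) = jωL/(R + jωL).
Step 3 — Numerator jωL = j·0.7785; denominator R + jωL = 466 + j0.7785.
Step 4 — H = 2.791e-06 + j0.001671.
Step 5 — Magnitude: |H| = 0.001671 (-55.5 dB); phase: φ = 89.9°.

|H| = 0.001671 (-55.5 dB), φ = 89.9°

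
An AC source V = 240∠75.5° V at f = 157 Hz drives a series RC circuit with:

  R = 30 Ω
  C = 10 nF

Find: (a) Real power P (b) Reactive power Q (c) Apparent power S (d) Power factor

Step 1 — Angular frequency: ω = 2π·f = 2π·157 = 986.5 rad/s.
Step 2 — Component impedances:
  R: Z = R = 30 Ω
  C: Z = 1/(jωC) = -j/(ω·C) = 0 - j1.014e+05 Ω
Step 3 — Series combination: Z_total = R + C = 30 - j1.014e+05 Ω = 1.014e+05∠-90.0° Ω.
Step 4 — Source phasor: V = 240∠75.5° V = 60.09 + j232.4 V.
Step 5 — Current: I = V / Z = -0.002292 + j0.0005935 A = 0.002368∠165.5° A.
Step 6 — Complex power: S = V·I* = 0.0001682 - j0.5682 VA.
Step 7 — Real power: P = Re(S) = 0.0001682 W.
Step 8 — Reactive power: Q = Im(S) = -0.5682 VAR.
Step 9 — Apparent power: |S| = 0.5682 VA.
Step 10 — Power factor: PF = P/|S| = 0.0002959 (leading).

(a) P = 0.0001682 W  (b) Q = -0.5682 VAR  (c) S = 0.5682 VA  (d) PF = 0.0002959 (leading)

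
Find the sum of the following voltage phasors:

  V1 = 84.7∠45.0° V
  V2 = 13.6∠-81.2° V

Step 1 — Convert each phasor to rectangular form:
  V1 = 84.7·(cos(45.0°) + j·sin(45.0°)) = 59.89 + j59.89 V
  V2 = 13.6·(cos(-81.2°) + j·sin(-81.2°)) = 2.081 - j13.44 V
Step 2 — Sum components: V_total = 61.97 + j46.45 V.
Step 3 — Convert to polar: |V_total| = 77.45 V, ∠V_total = 36.9°.

V_total = 77.45∠36.9° V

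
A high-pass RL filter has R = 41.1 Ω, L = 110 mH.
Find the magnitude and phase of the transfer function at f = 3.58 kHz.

Step 1 — Angular frequency: ω = 2π·3580 = 2.249e+04 rad/s.
Step 2 — Transfer function: H(jω) = jωL/(R + jωL).
Step 3 — Numerator jωL = j·2474; denominator R + jωL = 41.1 + j2474.
Step 4 — H = 0.9997 + j0.01661.
Step 5 — Magnitude: |H| = 0.9999 (-0.0 dB); phase: φ = 1.0°.

|H| = 0.9999 (-0.0 dB), φ = 1.0°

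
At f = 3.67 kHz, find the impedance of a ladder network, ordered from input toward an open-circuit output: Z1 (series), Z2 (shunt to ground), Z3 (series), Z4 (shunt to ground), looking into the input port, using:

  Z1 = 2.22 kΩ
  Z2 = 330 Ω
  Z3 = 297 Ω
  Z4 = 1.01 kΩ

Step 1 — Angular frequency: ω = 2π·f = 2π·3670 = 2.306e+04 rad/s.
Step 2 — Component impedances:
  Z1: Z = R = 2220 Ω
  Z2: Z = R = 330 Ω
  Z3: Z = R = 297 Ω
  Z4: Z = R = 1010 Ω
Step 3 — Ladder network (open output): work backward from the far end, alternating series and parallel combinations. Z_in = 2483 Ω = 2483∠0.0° Ω.

Z = 2483 Ω = 2483∠0.0° Ω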